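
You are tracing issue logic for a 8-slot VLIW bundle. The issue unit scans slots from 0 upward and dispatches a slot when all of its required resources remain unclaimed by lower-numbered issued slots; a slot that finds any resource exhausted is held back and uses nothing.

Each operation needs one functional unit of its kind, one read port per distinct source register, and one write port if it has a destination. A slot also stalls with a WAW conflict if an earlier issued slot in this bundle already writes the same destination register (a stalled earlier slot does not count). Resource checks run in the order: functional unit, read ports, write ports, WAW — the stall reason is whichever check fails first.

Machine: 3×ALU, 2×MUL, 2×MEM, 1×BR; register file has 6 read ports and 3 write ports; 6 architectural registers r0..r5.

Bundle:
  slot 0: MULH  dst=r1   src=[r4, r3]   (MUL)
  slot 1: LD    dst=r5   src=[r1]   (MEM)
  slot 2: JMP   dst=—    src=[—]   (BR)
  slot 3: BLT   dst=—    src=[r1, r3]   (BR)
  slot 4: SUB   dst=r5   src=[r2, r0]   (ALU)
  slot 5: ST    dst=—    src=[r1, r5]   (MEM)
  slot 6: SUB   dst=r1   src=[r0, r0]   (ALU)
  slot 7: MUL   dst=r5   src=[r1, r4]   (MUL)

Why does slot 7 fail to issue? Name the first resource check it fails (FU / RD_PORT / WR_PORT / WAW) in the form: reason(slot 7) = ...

reason(slot 7) = RD_PORT

#0 MUL src=r4,r3 dispatched  <A:3 Mu:1 Ld:2 B:1 rd:4 wr:2>
#1 MEM src=r1 dispatched  <A:3 Mu:1 Ld:1 B:1 rd:3 wr:1>
#2 BR src=- dispatched  <A:3 Mu:1 Ld:1 B:0 rd:3 wr:1>
#3 BR src=r1,r3 held:FU  <A:3 Mu:1 Ld:1 B:0 rd:3 wr:1>
#4 ALU src=r2,r0 held:WAW  <A:3 Mu:1 Ld:1 B:0 rd:3 wr:1>
#5 MEM src=r1,r5 dispatched  <A:3 Mu:1 Ld:0 B:0 rd:1 wr:1>
#6 ALU src=r0,r0 held:WAW  <A:3 Mu:1 Ld:0 B:0 rd:1 wr:1>
#7 MUL src=r1,r4 held:RD_PORT  <A:3 Mu:1 Ld:0 B:0 rd:1 wr:1>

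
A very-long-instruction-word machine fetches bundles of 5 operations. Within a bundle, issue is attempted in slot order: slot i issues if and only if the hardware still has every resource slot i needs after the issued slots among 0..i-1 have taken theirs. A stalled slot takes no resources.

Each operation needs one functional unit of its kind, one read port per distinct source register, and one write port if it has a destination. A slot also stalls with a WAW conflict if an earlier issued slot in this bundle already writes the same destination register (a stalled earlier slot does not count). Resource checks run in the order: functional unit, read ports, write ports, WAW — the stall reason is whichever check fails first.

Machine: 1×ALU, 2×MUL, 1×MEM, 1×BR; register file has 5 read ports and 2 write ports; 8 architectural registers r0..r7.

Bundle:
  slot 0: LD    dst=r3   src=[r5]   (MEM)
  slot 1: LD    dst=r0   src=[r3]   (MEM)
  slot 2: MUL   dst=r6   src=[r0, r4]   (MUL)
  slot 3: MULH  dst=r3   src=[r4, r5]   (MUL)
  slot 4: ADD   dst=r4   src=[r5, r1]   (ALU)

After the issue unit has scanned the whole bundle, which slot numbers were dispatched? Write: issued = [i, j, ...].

slot 0 (MEM): ISSUE — free A1,Mu2,Ld0,B1 rp4 wp1
slot 1 (MEM): stall FU — free A1,Mu2,Ld0,B1 rp4 wp1
slot 2 (MUL): ISSUE — free A1,Mu1,Ld0,B1 rp2 wp0
slot 3 (MUL): stall WR_PORT — free A1,Mu1,Ld0,B1 rp2 wp0
slot 4 (ALU): stall WR_PORT — free A1,Mu1,Ld0,B1 rp2 wp0

issued = [0, 2]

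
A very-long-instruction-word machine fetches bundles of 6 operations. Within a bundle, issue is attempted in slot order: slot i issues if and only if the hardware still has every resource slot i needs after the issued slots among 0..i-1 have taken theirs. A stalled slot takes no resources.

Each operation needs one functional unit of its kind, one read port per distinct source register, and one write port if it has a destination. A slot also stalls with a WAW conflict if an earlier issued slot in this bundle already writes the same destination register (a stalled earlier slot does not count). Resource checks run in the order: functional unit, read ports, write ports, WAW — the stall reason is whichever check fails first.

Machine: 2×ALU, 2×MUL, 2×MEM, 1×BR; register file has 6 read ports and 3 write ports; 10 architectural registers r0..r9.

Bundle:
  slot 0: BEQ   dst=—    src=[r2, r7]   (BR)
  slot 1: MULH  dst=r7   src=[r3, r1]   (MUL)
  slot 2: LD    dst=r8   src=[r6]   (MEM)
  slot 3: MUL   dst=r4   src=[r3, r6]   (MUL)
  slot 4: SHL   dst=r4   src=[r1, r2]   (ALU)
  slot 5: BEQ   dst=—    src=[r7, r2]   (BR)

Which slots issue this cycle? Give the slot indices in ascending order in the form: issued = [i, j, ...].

issued = [0, 1, 2]

slot 0 (BR): ISSUE — free A2,Mu2,Ld2,B0 rp4 wp3
slot 1 (MUL): ISSUE — free A2,Mu1,Ld2,B0 rp2 wp2
slot 2 (MEM): ISSUE — free A2,Mu1,Ld1,B0 rp1 wp1
slot 3 (MUL): stall RD_PORT — free A2,Mu1,Ld1,B0 rp1 wp1
slot 4 (ALU): stall RD_PORT — free A2,Mu1,Ld1,B0 rp1 wp1
slot 5 (BR): stall FU — free A2,Mu1,Ld1,B0 rp1 wp1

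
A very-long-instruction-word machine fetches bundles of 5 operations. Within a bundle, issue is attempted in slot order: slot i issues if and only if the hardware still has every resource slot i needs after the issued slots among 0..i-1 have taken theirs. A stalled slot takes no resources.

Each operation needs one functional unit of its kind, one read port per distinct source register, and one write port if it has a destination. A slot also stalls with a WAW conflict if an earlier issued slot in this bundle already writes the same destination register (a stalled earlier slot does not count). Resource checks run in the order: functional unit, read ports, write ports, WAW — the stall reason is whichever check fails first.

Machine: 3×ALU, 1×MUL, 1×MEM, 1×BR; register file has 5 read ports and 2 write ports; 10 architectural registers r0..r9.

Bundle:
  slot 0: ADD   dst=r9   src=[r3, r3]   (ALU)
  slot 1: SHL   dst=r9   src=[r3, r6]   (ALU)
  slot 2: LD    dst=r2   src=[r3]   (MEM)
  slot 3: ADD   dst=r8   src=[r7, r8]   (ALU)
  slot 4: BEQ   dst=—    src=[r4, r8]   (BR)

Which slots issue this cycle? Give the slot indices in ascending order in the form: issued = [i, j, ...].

issued = [0, 2, 4]

(0) want 1×ALU +1rd +1wr — yes → AL2|MU1|ME1|BR1|rd4|wr1
(1) want 1×ALU +2rd +1wr — WAW → AL2|MU1|ME1|BR1|rd4|wr1
(2) want 1×MEM +1rd +1wr — yes → AL2|MU1|ME0|BR1|rd3|wr0
(3) want 1×ALU +2rd +1wr — WR_PORT → AL2|MU1|ME0|BR1|rd3|wr0
(4) want 1×BR +2rd +0wr — yes → AL2|MU1|ME0|BR0|rd1|wr0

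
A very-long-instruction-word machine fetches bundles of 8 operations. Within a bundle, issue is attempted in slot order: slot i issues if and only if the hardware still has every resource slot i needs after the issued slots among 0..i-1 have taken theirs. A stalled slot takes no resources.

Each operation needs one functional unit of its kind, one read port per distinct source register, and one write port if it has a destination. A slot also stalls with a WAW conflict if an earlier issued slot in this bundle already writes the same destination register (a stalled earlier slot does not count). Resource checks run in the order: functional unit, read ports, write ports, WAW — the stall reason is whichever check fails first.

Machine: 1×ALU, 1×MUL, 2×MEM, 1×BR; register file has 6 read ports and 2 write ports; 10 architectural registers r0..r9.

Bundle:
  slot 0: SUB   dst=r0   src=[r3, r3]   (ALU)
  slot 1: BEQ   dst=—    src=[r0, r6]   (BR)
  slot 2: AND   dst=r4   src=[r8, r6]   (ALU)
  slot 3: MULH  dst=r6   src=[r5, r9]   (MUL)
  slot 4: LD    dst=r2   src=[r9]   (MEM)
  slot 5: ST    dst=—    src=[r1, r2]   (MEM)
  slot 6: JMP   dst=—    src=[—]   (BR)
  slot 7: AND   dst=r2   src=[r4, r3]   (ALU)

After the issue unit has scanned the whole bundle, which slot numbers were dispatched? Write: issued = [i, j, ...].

issued = [0, 1, 3]

[0] ALU needs rd=1 wr=1: ok; after: ALU=0 MUL=1 MEM=2 BR=1, R=5, W=1
[1] BR needs rd=2 wr=0: ok; after: ALU=0 MUL=1 MEM=2 BR=0, R=3, W=1
[2] ALU needs rd=2 wr=1: FU; after: ALU=0 MUL=1 MEM=2 BR=0, R=3, W=1
[3] MUL needs rd=2 wr=1: ok; after: ALU=0 MUL=0 MEM=2 BR=0, R=1, W=0
[4] MEM needs rd=1 wr=1: WR_PORT; after: ALU=0 MUL=0 MEM=2 BR=0, R=1, W=0
[5] MEM needs rd=2 wr=0: RD_PORT; after: ALU=0 MUL=0 MEM=2 BR=0, R=1, W=0
[6] BR needs rd=0 wr=0: FU; after: ALU=0 MUL=0 MEM=2 BR=0, R=1, W=0
[7] ALU needs rd=2 wr=1: FU; after: ALU=0 MUL=0 MEM=2 BR=0, R=1, W=0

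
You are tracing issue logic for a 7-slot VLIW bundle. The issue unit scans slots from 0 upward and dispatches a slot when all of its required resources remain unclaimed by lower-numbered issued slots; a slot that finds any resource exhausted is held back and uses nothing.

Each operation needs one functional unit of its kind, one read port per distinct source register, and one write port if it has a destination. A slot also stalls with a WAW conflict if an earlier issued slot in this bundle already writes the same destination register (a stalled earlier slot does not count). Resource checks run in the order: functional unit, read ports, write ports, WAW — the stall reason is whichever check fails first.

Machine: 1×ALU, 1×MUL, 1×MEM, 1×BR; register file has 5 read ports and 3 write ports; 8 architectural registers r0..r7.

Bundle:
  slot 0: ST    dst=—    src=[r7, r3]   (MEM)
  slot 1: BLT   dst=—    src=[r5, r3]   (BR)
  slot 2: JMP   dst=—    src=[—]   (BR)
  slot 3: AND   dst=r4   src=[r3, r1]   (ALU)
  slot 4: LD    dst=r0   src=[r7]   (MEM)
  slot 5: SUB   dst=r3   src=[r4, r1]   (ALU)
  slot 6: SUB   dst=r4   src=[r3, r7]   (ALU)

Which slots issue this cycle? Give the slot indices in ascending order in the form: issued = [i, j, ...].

#0 MEM src=r7,r3 dispatched  <A:1 Mu:1 Ld:0 B:1 rd:3 wr:3>
#1 BR src=r5,r3 dispatched  <A:1 Mu:1 Ld:0 B:0 rd:1 wr:3>
#2 BR src=- held:FU  <A:1 Mu:1 Ld:0 B:0 rd:1 wr:3>
#3 ALU src=r3,r1 held:RD_PORT  <A:1 Mu:1 Ld:0 B:0 rd:1 wr:3>
#4 MEM src=r7 held:FU  <A:1 Mu:1 Ld:0 B:0 rd:1 wr:3>
#5 ALU src=r4,r1 held:RD_PORT  <A:1 Mu:1 Ld:0 B:0 rd:1 wr:3>
#6 ALU src=r3,r7 held:RD_PORT  <A:1 Mu:1 Ld:0 B:0 rd:1 wr:3>

issued = [0, 1]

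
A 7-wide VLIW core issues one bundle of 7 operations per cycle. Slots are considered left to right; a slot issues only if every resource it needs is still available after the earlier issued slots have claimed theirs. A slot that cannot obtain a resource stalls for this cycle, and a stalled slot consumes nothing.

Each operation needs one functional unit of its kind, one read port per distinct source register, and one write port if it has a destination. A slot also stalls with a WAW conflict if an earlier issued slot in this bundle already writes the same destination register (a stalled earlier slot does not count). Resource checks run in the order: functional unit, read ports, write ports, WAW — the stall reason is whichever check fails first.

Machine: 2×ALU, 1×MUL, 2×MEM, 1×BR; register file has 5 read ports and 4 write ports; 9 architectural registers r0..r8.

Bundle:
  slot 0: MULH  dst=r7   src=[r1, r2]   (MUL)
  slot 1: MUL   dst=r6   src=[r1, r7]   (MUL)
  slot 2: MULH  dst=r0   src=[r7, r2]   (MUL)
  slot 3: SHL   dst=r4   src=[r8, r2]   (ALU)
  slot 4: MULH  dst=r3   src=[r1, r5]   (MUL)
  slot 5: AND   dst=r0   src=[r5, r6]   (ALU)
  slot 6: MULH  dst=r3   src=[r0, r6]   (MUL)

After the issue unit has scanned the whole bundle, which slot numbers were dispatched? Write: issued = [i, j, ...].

issued = [0, 3]

(0) want 1×MUL +2rd +1wr — yes → AL2|MU0|ME2|BR1|rd3|wr3
(1) want 1×MUL +2rd +1wr — FU → AL2|MU0|ME2|BR1|rd3|wr3
(2) want 1×MUL +2rd +1wr — FU → AL2|MU0|ME2|BR1|rd3|wr3
(3) want 1×ALU +2rd +1wr — yes → AL1|MU0|ME2|BR1|rd1|wr2
(4) want 1×MUL +2rd +1wr — FU → AL1|MU0|ME2|BR1|rd1|wr2
(5) want 1×ALU +2rd +1wr — RD_PORT → AL1|MU0|ME2|BR1|rd1|wr2
(6) want 1×MUL +2rd +1wr — FU → AL1|MU0|ME2|BR1|rd1|wr2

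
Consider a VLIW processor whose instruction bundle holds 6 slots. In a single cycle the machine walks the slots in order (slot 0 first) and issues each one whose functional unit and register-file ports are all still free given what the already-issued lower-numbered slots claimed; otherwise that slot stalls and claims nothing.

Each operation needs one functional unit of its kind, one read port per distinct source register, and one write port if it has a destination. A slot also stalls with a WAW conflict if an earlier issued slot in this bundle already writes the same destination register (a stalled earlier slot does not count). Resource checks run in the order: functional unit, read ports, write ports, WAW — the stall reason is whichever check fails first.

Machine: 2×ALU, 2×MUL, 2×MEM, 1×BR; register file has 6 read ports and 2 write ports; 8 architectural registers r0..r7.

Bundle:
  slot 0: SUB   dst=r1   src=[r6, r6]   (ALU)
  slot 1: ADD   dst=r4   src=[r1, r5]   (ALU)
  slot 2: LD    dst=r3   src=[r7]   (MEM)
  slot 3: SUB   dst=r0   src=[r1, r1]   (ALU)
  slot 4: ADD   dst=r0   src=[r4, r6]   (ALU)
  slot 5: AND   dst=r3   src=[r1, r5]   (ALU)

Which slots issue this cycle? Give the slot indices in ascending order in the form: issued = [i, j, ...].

slot 0 (ALU): ISSUE — free A1,Mu2,Ld2,B1 rp5 wp1
slot 1 (ALU): ISSUE — free A0,Mu2,Ld2,B1 rp3 wp0
slot 2 (MEM): stall WR_PORT — free A0,Mu2,Ld2,B1 rp3 wp0
slot 3 (ALU): stall FU — free A0,Mu2,Ld2,B1 rp3 wp0
slot 4 (ALU): stall FU — free A0,Mu2,Ld2,B1 rp3 wp0
slot 5 (ALU): stall FU — free A0,Mu2,Ld2,B1 rp3 wp0

issued = [0, 1]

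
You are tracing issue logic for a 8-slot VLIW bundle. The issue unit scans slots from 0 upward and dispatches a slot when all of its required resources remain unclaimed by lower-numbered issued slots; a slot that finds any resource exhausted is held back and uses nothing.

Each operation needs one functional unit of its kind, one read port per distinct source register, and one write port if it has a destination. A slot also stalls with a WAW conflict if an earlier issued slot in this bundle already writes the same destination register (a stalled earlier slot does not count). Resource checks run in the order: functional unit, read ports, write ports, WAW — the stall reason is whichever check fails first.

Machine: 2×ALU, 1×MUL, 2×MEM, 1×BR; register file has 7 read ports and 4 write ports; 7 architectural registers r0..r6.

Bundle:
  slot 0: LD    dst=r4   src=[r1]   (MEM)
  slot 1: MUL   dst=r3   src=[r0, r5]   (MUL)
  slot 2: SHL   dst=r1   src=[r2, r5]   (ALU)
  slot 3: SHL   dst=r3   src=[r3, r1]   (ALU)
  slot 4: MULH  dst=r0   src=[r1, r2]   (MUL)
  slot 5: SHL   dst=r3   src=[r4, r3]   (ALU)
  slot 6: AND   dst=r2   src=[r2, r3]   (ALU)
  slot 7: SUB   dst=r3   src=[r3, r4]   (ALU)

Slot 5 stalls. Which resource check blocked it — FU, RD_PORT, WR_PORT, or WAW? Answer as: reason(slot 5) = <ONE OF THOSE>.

[0] MEM needs rd=1 wr=1: ok; after: ALU=2 MUL=1 MEM=1 BR=1, R=6, W=3
[1] MUL needs rd=2 wr=1: ok; after: ALU=2 MUL=0 MEM=1 BR=1, R=4, W=2
[2] ALU needs rd=2 wr=1: ok; after: ALU=1 MUL=0 MEM=1 BR=1, R=2, W=1
[3] ALU needs rd=2 wr=1: WAW; after: ALU=1 MUL=0 MEM=1 BR=1, R=2, W=1
[4] MUL needs rd=2 wr=1: FU; after: ALU=1 MUL=0 MEM=1 BR=1, R=2, W=1
[5] ALU needs rd=2 wr=1: WAW; after: ALU=1 MUL=0 MEM=1 BR=1, R=2, W=1
[6] ALU needs rd=2 wr=1: ok; after: ALU=0 MUL=0 MEM=1 BR=1, R=0, W=0
[7] ALU needs rd=2 wr=1: FU; after: ALU=0 MUL=0 MEM=1 BR=1, R=0, W=0

reason(slot 5) = WAW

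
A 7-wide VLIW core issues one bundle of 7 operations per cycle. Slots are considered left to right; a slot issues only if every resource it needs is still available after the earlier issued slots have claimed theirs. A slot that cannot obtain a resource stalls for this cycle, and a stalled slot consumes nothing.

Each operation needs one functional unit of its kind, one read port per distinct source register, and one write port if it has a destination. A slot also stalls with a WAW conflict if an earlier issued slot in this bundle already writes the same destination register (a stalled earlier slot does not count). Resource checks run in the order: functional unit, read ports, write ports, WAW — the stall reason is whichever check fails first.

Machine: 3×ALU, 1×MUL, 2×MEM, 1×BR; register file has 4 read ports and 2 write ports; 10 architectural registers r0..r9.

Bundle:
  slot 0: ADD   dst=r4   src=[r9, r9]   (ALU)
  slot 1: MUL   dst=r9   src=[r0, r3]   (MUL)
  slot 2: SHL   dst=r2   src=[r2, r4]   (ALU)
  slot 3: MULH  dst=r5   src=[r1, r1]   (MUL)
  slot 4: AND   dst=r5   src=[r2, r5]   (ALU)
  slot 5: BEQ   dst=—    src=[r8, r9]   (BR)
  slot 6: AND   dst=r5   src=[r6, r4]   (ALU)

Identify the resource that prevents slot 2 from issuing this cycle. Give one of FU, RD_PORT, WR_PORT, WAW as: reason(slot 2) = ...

reason(slot 2) = RD_PORT

slot 0 (ALU): ISSUE — free A2,Mu1,Ld2,B1 rp3 wp1
slot 1 (MUL): ISSUE — free A2,Mu0,Ld2,B1 rp1 wp0
slot 2 (ALU): stall RD_PORT — free A2,Mu0,Ld2,B1 rp1 wp0
slot 3 (MUL): stall FU — free A2,Mu0,Ld2,B1 rp1 wp0
slot 4 (ALU): stall RD_PORT — free A2,Mu0,Ld2,B1 rp1 wp0
slot 5 (BR): stall RD_PORT — free A2,Mu0,Ld2,B1 rp1 wp0
slot 6 (ALU): stall RD_PORT — free A2,Mu0,Ld2,B1 rp1 wp0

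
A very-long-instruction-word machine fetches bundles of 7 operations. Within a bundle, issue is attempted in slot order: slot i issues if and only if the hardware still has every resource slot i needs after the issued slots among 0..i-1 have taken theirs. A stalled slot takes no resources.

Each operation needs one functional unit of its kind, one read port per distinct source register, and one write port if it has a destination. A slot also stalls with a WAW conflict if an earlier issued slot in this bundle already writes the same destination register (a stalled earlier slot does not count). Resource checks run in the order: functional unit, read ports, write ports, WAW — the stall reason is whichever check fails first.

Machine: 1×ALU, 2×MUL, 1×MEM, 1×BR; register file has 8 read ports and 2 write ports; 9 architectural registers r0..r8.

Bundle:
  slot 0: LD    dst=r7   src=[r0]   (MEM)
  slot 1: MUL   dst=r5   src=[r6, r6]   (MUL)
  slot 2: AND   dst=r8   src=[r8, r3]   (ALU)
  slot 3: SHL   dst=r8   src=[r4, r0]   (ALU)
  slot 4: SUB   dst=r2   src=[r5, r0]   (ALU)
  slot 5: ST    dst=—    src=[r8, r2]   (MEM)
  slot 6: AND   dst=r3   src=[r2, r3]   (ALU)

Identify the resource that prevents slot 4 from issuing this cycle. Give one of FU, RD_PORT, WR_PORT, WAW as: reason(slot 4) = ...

(0) want 1×MEM +1rd +1wr — yes → AL1|MU2|ME0|BR1|rd7|wr1
(1) want 1×MUL +1rd +1wr — yes → AL1|MU1|ME0|BR1|rd6|wr0
(2) want 1×ALU +2rd +1wr — WR_PORT → AL1|MU1|ME0|BR1|rd6|wr0
(3) want 1×ALU +2rd +1wr — WR_PORT → AL1|MU1|ME0|BR1|rd6|wr0
(4) want 1×ALU +2rd +1wr — WR_PORT → AL1|MU1|ME0|BR1|rd6|wr0
(5) want 1×MEM +2rd +0wr — FU → AL1|MU1|ME0|BR1|rd6|wr0
(6) want 1×ALU +2rd +1wr — WR_PORT → AL1|MU1|ME0|BR1|rd6|wr0

reason(slot 4) = WR_PORT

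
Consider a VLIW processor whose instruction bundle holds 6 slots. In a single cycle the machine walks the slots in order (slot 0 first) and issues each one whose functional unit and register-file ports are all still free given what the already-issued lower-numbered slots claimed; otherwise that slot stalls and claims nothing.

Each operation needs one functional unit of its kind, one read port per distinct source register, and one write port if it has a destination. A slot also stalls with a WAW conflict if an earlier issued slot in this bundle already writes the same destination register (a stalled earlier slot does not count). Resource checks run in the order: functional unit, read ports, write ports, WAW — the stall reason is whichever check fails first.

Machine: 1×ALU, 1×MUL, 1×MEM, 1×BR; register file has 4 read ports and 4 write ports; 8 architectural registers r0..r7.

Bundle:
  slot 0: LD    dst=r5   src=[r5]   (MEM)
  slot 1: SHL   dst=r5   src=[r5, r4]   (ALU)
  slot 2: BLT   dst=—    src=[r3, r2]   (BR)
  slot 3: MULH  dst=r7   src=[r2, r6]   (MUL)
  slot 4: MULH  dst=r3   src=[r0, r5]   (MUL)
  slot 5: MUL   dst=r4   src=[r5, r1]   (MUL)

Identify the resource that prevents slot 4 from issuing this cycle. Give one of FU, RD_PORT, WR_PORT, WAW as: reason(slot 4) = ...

#0 MEM src=r5 dispatched  <A:1 Mu:1 Ld:0 B:1 rd:3 wr:3>
#1 ALU src=r5,r4 held:WAW  <A:1 Mu:1 Ld:0 B:1 rd:3 wr:3>
#2 BR src=r3,r2 dispatched  <A:1 Mu:1 Ld:0 B:0 rd:1 wr:3>
#3 MUL src=r2,r6 held:RD_PORT  <A:1 Mu:1 Ld:0 B:0 rd:1 wr:3>
#4 MUL src=r0,r5 held:RD_PORT  <A:1 Mu:1 Ld:0 B:0 rd:1 wr:3>
#5 MUL src=r5,r1 held:RD_PORT  <A:1 Mu:1 Ld:0 B:0 rd:1 wr:3>

reason(slot 4) = RD_PORT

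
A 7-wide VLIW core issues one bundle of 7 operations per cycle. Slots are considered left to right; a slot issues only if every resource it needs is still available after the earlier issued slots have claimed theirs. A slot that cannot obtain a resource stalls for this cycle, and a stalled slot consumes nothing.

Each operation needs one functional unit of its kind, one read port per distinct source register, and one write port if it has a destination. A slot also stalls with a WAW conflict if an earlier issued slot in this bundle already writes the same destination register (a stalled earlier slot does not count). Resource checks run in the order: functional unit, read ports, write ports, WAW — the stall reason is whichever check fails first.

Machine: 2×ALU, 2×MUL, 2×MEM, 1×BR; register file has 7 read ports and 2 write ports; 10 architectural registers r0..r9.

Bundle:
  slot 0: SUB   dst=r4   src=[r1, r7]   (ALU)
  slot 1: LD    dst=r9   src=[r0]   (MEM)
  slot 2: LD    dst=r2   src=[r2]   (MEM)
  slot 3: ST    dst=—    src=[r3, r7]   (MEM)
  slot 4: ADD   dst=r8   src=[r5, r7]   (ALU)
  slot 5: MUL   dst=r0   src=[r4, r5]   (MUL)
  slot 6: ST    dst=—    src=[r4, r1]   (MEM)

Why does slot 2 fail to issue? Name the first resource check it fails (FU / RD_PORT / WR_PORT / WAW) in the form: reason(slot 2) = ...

reason(slot 2) = WR_PORT

#0 ALU src=r1,r7 dispatched  <A:1 Mu:2 Ld:2 B:1 rd:5 wr:1>
#1 MEM src=r0 dispatched  <A:1 Mu:2 Ld:1 B:1 rd:4 wr:0>
#2 MEM src=r2 held:WR_PORT  <A:1 Mu:2 Ld:1 B:1 rd:4 wr:0>
#3 MEM src=r3,r7 dispatched  <A:1 Mu:2 Ld:0 B:1 rd:2 wr:0>
#4 ALU src=r5,r7 held:WR_PORT  <A:1 Mu:2 Ld:0 B:1 rd:2 wr:0>
#5 MUL src=r4,r5 held:WR_PORT  <A:1 Mu:2 Ld:0 B:1 rd:2 wr:0>
#6 MEM src=r4,r1 held:FU  <A:1 Mu:2 Ld:0 B:1 rd:2 wr:0>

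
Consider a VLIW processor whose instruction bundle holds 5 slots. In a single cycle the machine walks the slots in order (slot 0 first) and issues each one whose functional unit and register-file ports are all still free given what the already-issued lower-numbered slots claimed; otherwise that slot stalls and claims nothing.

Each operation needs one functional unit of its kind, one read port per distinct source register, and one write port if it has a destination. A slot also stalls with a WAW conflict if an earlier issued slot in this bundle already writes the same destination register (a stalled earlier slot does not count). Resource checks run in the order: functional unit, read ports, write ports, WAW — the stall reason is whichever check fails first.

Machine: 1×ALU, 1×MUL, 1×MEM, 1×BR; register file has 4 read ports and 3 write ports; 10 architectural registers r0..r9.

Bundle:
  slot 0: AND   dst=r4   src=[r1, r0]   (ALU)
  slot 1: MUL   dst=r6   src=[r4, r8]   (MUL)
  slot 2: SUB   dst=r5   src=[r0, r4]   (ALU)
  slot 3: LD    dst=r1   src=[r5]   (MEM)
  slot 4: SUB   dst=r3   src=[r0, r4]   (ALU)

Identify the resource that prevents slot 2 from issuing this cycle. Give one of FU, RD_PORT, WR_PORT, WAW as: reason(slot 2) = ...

reason(slot 2) = FU

(0) want 1×ALU +2rd +1wr — yes → AL0|MU1|ME1|BR1|rd2|wr2
(1) want 1×MUL +2rd +1wr — yes → AL0|MU0|ME1|BR1|rd0|wr1
(2) want 1×ALU +2rd +1wr — FU → AL0|MU0|ME1|BR1|rd0|wr1
(3) want 1×MEM +1rd +1wr — RD_PORT → AL0|MU0|ME1|BR1|rd0|wr1
(4) want 1×ALU +2rd +1wr — FU → AL0|MU0|ME1|BR1|rd0|wr1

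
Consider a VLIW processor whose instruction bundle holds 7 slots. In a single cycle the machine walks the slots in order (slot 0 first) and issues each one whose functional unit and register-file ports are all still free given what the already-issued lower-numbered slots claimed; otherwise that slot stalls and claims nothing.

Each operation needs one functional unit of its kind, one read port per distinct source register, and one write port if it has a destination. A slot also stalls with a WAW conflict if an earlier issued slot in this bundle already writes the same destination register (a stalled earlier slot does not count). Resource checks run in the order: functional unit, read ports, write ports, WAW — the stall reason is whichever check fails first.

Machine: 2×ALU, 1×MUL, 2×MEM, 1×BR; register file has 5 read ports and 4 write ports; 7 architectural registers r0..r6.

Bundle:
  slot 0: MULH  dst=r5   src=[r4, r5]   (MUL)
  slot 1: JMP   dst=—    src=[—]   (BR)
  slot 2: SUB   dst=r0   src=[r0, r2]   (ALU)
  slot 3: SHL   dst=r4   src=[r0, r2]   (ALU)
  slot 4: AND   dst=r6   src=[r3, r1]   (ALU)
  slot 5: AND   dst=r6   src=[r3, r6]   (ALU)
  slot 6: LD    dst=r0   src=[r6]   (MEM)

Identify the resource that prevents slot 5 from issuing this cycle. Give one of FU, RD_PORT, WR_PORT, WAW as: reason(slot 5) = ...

reason(slot 5) = RD_PORT

(0) want 1×MUL +2rd +1wr — yes → AL2|MU0|ME2|BR1|rd3|wr3
(1) want 1×BR +0rd +0wr — yes → AL2|MU0|ME2|BR0|rd3|wr3
(2) want 1×ALU +2rd +1wr — yes → AL1|MU0|ME2|BR0|rd1|wr2
(3) want 1×ALU +2rd +1wr — RD_PORT → AL1|MU0|ME2|BR0|rd1|wr2
(4) want 1×ALU +2rd +1wr — RD_PORT → AL1|MU0|ME2|BR0|rd1|wr2
(5) want 1×ALU +2rd +1wr — RD_PORT → AL1|MU0|ME2|BR0|rd1|wr2
(6) want 1×MEM +1rd +1wr — WAW → AL1|MU0|ME2|BR0|rd1|wr2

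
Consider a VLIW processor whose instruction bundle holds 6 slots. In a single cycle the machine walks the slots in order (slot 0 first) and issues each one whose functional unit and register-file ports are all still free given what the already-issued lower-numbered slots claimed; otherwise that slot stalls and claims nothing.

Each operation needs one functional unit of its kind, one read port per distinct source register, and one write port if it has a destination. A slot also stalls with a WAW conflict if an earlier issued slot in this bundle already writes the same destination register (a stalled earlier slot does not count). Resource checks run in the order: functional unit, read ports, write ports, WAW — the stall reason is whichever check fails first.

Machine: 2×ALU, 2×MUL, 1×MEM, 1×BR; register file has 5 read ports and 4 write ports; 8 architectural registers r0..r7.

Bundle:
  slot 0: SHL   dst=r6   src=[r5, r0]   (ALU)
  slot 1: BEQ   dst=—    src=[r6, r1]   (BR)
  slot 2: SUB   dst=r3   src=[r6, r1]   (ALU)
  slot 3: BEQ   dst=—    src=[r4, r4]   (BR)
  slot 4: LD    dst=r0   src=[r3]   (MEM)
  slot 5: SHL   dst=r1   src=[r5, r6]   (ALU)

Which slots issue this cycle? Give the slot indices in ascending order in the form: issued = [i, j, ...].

slot 0 (ALU): ISSUE — free A1,Mu2,Ld1,B1 rp3 wp3
slot 1 (BR): ISSUE — free A1,Mu2,Ld1,B0 rp1 wp3
slot 2 (ALU): stall RD_PORT — free A1,Mu2,Ld1,B0 rp1 wp3
slot 3 (BR): stall FU — free A1,Mu2,Ld1,B0 rp1 wp3
slot 4 (MEM): ISSUE — free A1,Mu2,Ld0,B0 rp0 wp2
slot 5 (ALU): stall RD_PORT — free A1,Mu2,Ld0,B0 rp0 wp2

issued = [0, 1, 4]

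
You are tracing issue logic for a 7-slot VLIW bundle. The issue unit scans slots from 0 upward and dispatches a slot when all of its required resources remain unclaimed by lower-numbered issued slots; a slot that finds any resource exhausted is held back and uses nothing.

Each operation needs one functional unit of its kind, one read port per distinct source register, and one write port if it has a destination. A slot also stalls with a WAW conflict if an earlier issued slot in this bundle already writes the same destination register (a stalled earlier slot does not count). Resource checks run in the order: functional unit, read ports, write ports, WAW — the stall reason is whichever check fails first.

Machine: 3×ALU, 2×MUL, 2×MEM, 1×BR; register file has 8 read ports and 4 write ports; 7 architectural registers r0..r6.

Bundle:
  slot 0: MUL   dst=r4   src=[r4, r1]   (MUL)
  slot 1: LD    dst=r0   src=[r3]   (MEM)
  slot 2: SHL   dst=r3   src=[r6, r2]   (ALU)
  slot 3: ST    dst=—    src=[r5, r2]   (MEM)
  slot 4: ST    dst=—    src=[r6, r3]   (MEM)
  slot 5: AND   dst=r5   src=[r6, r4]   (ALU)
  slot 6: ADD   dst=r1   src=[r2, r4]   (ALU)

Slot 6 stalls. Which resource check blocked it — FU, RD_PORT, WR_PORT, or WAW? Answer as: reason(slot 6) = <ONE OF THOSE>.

  0. MUL→r4 ⇒ go  {3A/1Mu/2Ld/1B | 6r 3w}
  1. MEM→r0 ⇒ go  {3A/1Mu/1Ld/1B | 5r 2w}
  2. ALU→r3 ⇒ go  {2A/1Mu/1Ld/1B | 3r 1w}
  3. MEM ⇒ go  {2A/1Mu/0Ld/1B | 1r 1w}
  4. MEM ⇒ no(FU)  {2A/1Mu/0Ld/1B | 1r 1w}
  5. ALU→r5 ⇒ no(RD_PORT)  {2A/1Mu/0Ld/1B | 1r 1w}
  6. ALU→r1 ⇒ no(RD_PORT)  {2A/1Mu/0Ld/1B | 1r 1w}

reason(slot 6) = RD_PORT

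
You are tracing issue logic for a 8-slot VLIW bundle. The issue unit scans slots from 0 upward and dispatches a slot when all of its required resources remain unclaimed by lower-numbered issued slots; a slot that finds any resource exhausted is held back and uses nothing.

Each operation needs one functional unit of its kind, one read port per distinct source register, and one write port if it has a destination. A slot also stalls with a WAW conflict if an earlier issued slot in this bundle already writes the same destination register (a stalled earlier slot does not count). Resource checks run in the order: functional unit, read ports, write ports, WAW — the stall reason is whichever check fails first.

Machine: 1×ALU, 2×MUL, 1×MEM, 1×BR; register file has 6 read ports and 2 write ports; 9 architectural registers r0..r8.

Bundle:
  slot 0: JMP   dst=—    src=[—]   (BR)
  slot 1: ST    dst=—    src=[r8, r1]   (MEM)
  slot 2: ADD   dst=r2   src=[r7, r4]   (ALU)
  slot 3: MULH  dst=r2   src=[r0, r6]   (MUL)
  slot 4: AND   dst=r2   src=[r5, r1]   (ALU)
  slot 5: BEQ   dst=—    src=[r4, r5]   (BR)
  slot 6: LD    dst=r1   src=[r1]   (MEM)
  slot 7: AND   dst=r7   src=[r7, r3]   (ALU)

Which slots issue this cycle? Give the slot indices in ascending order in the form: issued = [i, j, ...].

issued = [0, 1, 2]

slot 0 (BR): ISSUE — free A1,Mu2,Ld1,B0 rp6 wp2
slot 1 (MEM): ISSUE — free A1,Mu2,Ld0,B0 rp4 wp2
slot 2 (ALU): ISSUE — free A0,Mu2,Ld0,B0 rp2 wp1
slot 3 (MUL): stall WAW — free A0,Mu2,Ld0,B0 rp2 wp1
slot 4 (ALU): stall FU — free A0,Mu2,Ld0,B0 rp2 wp1
slot 5 (BR): stall FU — free A0,Mu2,Ld0,B0 rp2 wp1
slot 6 (MEM): stall FU — free A0,Mu2,Ld0,B0 rp2 wp1
slot 7 (ALU): stall FU — free A0,Mu2,Ld0,B0 rp2 wp1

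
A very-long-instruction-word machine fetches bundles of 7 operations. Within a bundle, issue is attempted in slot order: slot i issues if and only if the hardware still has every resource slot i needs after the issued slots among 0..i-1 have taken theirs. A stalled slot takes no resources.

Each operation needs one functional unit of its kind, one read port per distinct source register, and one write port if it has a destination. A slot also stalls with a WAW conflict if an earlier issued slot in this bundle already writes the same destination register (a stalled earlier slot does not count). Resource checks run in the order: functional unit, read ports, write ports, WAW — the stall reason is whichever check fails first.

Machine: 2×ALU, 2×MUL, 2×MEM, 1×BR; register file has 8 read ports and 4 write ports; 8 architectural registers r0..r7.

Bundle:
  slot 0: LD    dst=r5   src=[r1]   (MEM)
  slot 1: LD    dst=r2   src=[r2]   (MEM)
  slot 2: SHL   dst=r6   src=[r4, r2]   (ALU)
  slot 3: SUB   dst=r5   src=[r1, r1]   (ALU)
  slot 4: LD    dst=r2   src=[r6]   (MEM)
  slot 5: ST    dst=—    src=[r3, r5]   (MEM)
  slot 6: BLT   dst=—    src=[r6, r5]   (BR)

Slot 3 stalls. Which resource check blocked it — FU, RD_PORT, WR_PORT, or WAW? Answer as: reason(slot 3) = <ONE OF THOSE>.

reason(slot 3) = WAW

[0] MEM needs rd=1 wr=1: ok; after: ALU=2 MUL=2 MEM=1 BR=1, R=7, W=3
[1] MEM needs rd=1 wr=1: ok; after: ALU=2 MUL=2 MEM=0 BR=1, R=6, W=2
[2] ALU needs rd=2 wr=1: ok; after: ALU=1 MUL=2 MEM=0 BR=1, R=4, W=1
[3] ALU needs rd=1 wr=1: WAW; after: ALU=1 MUL=2 MEM=0 BR=1, R=4, W=1
[4] MEM needs rd=1 wr=1: FU; after: ALU=1 MUL=2 MEM=0 BR=1, R=4, W=1
[5] MEM needs rd=2 wr=0: FU; after: ALU=1 MUL=2 MEM=0 BR=1, R=4, W=1
[6] BR needs rd=2 wr=0: ok; after: ALU=1 MUL=2 MEM=0 BR=0, R=2, W=1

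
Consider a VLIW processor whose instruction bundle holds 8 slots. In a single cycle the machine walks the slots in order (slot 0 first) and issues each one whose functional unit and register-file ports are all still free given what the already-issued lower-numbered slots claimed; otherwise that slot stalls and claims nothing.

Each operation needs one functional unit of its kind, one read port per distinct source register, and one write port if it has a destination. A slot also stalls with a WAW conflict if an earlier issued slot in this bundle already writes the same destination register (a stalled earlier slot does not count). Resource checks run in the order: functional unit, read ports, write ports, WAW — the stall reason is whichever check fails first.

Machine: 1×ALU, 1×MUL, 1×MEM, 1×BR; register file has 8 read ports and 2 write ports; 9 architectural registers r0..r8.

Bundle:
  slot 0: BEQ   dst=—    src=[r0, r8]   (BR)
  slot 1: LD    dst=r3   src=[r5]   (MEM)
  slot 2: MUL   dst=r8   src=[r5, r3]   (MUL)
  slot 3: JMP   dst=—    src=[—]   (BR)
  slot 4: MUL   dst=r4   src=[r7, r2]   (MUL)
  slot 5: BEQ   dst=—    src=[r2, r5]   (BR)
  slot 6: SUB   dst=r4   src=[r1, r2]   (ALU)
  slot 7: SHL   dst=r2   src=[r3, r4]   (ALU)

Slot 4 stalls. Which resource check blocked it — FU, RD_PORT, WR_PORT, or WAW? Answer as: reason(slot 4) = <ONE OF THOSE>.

  0. BR ⇒ go  {1A/1Mu/1Ld/0B | 6r 2w}
  1. MEM→r3 ⇒ go  {1A/1Mu/0Ld/0B | 5r 1w}
  2. MUL→r8 ⇒ go  {1A/0Mu/0Ld/0B | 3r 0w}
  3. BR ⇒ no(FU)  {1A/0Mu/0Ld/0B | 3r 0w}
  4. MUL→r4 ⇒ no(FU)  {1A/0Mu/0Ld/0B | 3r 0w}
  5. BR ⇒ no(FU)  {1A/0Mu/0Ld/0B | 3r 0w}
  6. ALU→r4 ⇒ no(WR_PORT)  {1A/0Mu/0Ld/0B | 3r 0w}
  7. ALU→r2 ⇒ no(WR_PORT)  {1A/0Mu/0Ld/0B | 3r 0w}

reason(slot 4) = FU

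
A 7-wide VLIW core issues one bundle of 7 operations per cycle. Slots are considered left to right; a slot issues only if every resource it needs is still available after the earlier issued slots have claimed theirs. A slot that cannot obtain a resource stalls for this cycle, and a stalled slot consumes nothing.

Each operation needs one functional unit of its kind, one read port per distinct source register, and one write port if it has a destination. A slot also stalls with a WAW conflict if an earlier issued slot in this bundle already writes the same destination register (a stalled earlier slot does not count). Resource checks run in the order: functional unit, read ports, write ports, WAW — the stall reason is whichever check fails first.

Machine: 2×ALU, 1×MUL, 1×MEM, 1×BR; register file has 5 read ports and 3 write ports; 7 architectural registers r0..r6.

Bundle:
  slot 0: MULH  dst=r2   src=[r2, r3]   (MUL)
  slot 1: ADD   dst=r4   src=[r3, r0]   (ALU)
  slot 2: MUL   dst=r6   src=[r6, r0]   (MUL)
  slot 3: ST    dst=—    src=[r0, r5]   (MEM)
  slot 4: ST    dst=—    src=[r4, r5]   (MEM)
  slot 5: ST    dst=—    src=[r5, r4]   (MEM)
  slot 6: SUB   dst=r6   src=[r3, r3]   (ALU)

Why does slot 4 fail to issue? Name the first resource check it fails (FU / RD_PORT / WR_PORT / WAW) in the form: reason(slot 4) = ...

[0] MUL needs rd=2 wr=1: ok; after: ALU=2 MUL=0 MEM=1 BR=1, R=3, W=2
[1] ALU needs rd=2 wr=1: ok; after: ALU=1 MUL=0 MEM=1 BR=1, R=1, W=1
[2] MUL needs rd=2 wr=1: FU; after: ALU=1 MUL=0 MEM=1 BR=1, R=1, W=1
[3] MEM needs rd=2 wr=0: RD_PORT; after: ALU=1 MUL=0 MEM=1 BR=1, R=1, W=1
[4] MEM needs rd=2 wr=0: RD_PORT; after: ALU=1 MUL=0 MEM=1 BR=1, R=1, W=1
[5] MEM needs rd=2 wr=0: RD_PORT; after: ALU=1 MUL=0 MEM=1 BR=1, R=1, W=1
[6] ALU needs rd=1 wr=1: ok; after: ALU=0 MUL=0 MEM=1 BR=1, R=0, W=0

reason(slot 4) = RD_PORT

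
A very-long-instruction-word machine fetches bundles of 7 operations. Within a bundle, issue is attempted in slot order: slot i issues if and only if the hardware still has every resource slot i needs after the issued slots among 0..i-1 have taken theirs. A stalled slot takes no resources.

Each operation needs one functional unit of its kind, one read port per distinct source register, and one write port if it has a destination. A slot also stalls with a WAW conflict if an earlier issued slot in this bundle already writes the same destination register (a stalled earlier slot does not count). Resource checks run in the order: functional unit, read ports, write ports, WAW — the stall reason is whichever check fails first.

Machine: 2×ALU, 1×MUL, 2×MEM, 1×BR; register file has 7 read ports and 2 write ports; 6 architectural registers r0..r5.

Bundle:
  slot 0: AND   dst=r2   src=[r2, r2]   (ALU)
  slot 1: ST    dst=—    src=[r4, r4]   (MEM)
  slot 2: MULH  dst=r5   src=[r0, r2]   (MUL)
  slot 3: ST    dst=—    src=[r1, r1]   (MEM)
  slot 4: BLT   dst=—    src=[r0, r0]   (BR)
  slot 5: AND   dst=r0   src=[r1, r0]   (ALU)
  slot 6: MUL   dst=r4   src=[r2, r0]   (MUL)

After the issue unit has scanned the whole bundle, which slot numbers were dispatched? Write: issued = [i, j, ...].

issued = [0, 1, 2, 3, 4]

  0. ALU→r2 ⇒ go  {1A/1Mu/2Ld/1B | 6r 1w}
  1. MEM ⇒ go  {1A/1Mu/1Ld/1B | 5r 1w}
  2. MUL→r5 ⇒ go  {1A/0Mu/1Ld/1B | 3r 0w}
  3. MEM ⇒ go  {1A/0Mu/0Ld/1B | 2r 0w}
  4. BR ⇒ go  {1A/0Mu/0Ld/0B | 1r 0w}
  5. ALU→r0 ⇒ no(RD_PORT)  {1A/0Mu/0Ld/0B | 1r 0w}
  6. MUL→r4 ⇒ no(FU)  {1A/0Mu/0Ld/0B | 1r 0w}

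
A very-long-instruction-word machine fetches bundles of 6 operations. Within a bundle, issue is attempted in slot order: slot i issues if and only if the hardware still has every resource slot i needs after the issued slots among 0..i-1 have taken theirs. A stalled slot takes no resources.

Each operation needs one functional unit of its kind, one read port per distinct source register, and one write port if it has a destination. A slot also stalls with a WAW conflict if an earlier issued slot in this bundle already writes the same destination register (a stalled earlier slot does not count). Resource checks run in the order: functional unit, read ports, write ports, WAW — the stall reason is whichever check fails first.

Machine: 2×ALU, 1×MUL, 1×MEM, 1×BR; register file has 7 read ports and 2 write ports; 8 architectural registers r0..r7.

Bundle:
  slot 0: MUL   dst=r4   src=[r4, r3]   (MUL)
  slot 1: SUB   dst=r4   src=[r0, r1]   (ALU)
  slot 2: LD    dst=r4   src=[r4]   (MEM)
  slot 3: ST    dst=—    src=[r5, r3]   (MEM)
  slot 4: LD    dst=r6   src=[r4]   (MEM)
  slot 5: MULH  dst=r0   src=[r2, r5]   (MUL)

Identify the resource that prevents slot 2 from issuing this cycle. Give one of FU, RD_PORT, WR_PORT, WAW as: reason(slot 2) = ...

reason(slot 2) = WAW

[0] MUL needs rd=2 wr=1: ok; after: ALU=2 MUL=0 MEM=1 BR=1, R=5, W=1
[1] ALU needs rd=2 wr=1: WAW; after: ALU=2 MUL=0 MEM=1 BR=1, R=5, W=1
[2] MEM needs rd=1 wr=1: WAW; after: ALU=2 MUL=0 MEM=1 BR=1, R=5, W=1
[3] MEM needs rd=2 wr=0: ok; after: ALU=2 MUL=0 MEM=0 BR=1, R=3, W=1
[4] MEM needs rd=1 wr=1: FU; after: ALU=2 MUL=0 MEM=0 BR=1, R=3, W=1
[5] MUL needs rd=2 wr=1: FU; after: ALU=2 MUL=0 MEM=0 BR=1, R=3, W=1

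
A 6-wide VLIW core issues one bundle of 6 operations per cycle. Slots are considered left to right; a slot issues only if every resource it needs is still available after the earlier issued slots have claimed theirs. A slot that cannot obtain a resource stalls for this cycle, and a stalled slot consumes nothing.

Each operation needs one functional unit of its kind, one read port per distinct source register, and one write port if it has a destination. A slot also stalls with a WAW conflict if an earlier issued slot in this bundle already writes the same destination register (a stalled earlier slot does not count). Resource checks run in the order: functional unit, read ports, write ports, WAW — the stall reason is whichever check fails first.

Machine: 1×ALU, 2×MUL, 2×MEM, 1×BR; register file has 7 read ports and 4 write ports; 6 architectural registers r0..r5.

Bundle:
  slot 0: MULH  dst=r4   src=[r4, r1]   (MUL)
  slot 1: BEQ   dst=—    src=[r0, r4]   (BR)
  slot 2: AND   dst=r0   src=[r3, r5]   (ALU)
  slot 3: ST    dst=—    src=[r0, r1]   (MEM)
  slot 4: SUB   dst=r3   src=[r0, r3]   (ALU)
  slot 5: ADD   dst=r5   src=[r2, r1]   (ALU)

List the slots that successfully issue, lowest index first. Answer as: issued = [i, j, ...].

issued = [0, 1, 2]

(0) want 1×MUL +2rd +1wr — yes → AL1|MU1|ME2|BR1|rd5|wr3
(1) want 1×BR +2rd +0wr — yes → AL1|MU1|ME2|BR0|rd3|wr3
(2) want 1×ALU +2rd +1wr — yes → AL0|MU1|ME2|BR0|rd1|wr2
(3) want 1×MEM +2rd +0wr — RD_PORT → AL0|MU1|ME2|BR0|rd1|wr2
(4) want 1×ALU +2rd +1wr — FU → AL0|MU1|ME2|BR0|rd1|wr2
(5) want 1×ALU +2rd +1wr — FU → AL0|MU1|ME2|BR0|rd1|wr2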